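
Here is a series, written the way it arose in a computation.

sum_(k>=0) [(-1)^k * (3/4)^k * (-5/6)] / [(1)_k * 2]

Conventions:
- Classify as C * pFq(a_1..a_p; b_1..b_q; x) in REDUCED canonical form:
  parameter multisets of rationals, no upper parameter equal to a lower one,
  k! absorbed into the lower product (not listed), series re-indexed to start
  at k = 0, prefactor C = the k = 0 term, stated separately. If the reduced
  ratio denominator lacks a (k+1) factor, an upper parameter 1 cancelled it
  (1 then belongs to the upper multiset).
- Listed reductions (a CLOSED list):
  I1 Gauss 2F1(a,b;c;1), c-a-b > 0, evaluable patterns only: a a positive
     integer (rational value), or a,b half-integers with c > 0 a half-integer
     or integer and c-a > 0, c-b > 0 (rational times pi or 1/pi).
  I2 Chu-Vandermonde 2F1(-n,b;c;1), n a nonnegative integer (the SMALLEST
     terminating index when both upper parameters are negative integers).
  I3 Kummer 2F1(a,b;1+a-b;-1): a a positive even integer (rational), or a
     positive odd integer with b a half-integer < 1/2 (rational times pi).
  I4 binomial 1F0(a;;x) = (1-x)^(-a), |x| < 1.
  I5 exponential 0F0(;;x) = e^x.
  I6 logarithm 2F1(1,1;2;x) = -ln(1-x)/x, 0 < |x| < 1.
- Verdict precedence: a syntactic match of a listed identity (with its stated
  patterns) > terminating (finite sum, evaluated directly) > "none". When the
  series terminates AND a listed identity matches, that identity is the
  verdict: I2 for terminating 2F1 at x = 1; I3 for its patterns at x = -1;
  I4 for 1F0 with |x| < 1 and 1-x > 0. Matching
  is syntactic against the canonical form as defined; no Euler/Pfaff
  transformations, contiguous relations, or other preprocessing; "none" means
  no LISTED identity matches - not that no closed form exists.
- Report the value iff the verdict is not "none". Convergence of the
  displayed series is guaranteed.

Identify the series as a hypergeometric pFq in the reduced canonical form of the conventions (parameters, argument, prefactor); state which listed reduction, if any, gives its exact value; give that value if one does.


Canonical form: C = -5/12 times 0F0 with upper {-}, lower {-}, x = -3/4. Verdict: the exponential series (I5) applies (the 0F0 exponential series at x = -3/4). Its exact value is (-5/12) * e^(-3/4).

Key observation: t_0 being -5/12, (1)_k (C = -5/12, x = -3/4) is k! itself.
Consecutive-term ratio: r(k) = (-3/4) * 1 / [(k+1)] ; factor over Q: parameters, x = (-3/4), and C = -5/12.


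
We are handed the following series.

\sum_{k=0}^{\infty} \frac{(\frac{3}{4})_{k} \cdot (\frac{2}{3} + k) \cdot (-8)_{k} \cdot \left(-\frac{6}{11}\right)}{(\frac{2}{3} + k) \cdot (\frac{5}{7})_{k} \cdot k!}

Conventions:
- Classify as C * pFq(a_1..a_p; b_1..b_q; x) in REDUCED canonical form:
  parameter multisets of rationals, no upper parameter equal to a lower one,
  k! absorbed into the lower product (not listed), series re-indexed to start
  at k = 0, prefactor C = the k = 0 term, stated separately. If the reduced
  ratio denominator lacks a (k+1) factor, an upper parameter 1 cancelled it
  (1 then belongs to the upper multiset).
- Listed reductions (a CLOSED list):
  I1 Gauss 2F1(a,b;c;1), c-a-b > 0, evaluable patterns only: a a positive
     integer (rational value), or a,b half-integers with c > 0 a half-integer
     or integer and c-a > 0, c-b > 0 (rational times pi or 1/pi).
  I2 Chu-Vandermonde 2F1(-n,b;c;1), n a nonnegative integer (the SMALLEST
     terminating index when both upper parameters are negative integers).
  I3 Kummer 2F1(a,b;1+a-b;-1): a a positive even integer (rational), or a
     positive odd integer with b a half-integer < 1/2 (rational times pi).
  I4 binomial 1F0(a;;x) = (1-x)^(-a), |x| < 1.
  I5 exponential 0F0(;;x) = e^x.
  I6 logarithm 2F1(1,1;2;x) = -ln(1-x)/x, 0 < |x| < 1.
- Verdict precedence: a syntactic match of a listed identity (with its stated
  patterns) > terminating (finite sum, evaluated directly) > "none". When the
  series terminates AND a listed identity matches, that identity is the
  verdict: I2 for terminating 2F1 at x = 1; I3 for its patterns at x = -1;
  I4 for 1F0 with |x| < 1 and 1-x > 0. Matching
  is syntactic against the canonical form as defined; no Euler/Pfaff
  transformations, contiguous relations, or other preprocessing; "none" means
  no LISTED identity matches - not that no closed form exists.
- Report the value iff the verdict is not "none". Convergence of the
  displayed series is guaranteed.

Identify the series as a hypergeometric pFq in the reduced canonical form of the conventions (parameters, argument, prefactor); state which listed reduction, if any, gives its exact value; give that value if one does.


The series (x = 1) is 2F1: upper {-8, \frac{3}{4}}, lower {\frac{5}{7}}, prefactor -\frac{6}{11}. Verdict: the Chu-Vandermonde identity I2 matches (terminating 2F1 at x = 1 with n = 8, b = 3/4, c = \frac{5}{7}). Value: \frac{213861369}{41200648192}.

The tell: from the first term -\frac{6}{11}: striking the common factor k + 2/3 reduces the term (C = -6/11).
Ratio: r(k) = 1 * (k-8) (k+\frac{3}{4}) / [(k+\frac{5}{7}) (k+1)] - rational in k, leading ratio 1; with t_0 = -\frac{6}{11}, classification follows.


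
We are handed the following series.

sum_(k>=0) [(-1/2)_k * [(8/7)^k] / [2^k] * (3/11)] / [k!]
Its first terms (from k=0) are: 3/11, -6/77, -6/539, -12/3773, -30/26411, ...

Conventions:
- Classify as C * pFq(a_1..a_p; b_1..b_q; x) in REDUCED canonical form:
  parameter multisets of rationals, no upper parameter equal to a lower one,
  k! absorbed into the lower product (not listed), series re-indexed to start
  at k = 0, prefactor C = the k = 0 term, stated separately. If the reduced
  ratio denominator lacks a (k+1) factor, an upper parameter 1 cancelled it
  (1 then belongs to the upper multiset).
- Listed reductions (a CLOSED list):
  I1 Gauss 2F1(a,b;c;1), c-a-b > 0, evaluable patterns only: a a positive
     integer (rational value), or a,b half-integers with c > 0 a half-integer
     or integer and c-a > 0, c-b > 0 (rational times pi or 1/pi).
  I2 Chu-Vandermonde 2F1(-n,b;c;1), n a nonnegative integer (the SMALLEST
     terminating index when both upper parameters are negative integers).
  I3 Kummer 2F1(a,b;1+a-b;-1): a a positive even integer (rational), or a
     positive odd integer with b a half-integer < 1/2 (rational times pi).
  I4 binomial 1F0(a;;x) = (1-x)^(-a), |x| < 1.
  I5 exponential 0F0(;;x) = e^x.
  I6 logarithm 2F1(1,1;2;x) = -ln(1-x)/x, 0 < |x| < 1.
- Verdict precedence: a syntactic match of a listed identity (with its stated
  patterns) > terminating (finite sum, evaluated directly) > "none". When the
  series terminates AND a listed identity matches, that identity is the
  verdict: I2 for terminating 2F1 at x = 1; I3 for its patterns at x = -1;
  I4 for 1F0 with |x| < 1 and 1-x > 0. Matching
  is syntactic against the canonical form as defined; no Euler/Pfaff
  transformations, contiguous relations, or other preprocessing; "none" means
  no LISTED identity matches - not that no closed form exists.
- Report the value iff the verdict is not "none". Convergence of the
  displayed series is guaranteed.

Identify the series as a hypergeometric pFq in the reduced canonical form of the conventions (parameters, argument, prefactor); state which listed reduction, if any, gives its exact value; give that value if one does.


Classification (C = 3/11): 1F0 with upper {-1/2}, lower {-}, argument x = 4/7. Verdict (x = 4/7): the I4 binomial reduction applies (the 1F0 binomial series: exponent 1/2, x = 4/7). Exact value: (3/11) * (3/7)^(1/2).

Key observation: x = (4/7) and the two k-th powers (prefactor 3/11) combine into one argument.
Term ratio: r(k) = (4/7) * (k-1/2) / [(k+1)] - rational in k. x = (4/7); t_0 = 3/11; negate the roots.


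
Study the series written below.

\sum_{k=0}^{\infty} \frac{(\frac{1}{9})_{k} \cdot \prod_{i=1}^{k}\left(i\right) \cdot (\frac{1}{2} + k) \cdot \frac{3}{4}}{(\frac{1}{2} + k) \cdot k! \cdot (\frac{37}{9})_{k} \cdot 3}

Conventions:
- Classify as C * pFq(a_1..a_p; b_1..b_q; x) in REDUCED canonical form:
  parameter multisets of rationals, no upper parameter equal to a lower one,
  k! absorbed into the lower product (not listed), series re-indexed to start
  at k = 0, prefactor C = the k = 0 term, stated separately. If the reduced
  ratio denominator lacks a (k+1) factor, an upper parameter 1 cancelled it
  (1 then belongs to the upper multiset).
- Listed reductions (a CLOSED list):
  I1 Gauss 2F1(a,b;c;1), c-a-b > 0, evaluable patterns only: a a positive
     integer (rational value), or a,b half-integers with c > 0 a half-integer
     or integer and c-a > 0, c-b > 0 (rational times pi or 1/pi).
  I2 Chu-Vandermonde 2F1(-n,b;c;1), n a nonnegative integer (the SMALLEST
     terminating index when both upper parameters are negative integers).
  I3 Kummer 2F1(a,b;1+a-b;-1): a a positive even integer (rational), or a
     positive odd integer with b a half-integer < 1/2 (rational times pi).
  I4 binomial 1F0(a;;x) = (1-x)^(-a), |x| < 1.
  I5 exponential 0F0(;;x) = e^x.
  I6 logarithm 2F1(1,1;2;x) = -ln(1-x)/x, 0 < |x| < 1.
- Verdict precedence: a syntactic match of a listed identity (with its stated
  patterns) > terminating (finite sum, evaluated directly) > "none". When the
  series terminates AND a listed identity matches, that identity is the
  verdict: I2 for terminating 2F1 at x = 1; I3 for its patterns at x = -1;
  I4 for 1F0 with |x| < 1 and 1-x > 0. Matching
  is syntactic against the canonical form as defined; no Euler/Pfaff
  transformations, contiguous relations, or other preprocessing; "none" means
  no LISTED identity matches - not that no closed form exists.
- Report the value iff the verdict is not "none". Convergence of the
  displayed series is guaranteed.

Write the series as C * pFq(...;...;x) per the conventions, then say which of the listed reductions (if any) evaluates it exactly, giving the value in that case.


Canonical form: C = \frac{1}{4} times 2F1 with upper {\frac{1}{9}, 1}, lower {\frac{37}{9}}, x = 1. Verdict: Gauss's theorem (I1) applies (x = 1: the Gamma ratio telescopes since c-a-b = 3 > 0 and a = 1 in Z>0). Its exact value is \frac{7}{27}.

First insight: from the first term \frac{1}{4}: k + 1/2 divides numerator and denominator alike; C = 1/4 after cancelling.
Consecutive-term ratio: r(k) = 1 * (k+\frac{1}{9}) (k+1) / [(k+\frac{37}{9}) (k+1)] - rational in k. x = 1; t_0 = \frac{1}{4}; negate the roots.


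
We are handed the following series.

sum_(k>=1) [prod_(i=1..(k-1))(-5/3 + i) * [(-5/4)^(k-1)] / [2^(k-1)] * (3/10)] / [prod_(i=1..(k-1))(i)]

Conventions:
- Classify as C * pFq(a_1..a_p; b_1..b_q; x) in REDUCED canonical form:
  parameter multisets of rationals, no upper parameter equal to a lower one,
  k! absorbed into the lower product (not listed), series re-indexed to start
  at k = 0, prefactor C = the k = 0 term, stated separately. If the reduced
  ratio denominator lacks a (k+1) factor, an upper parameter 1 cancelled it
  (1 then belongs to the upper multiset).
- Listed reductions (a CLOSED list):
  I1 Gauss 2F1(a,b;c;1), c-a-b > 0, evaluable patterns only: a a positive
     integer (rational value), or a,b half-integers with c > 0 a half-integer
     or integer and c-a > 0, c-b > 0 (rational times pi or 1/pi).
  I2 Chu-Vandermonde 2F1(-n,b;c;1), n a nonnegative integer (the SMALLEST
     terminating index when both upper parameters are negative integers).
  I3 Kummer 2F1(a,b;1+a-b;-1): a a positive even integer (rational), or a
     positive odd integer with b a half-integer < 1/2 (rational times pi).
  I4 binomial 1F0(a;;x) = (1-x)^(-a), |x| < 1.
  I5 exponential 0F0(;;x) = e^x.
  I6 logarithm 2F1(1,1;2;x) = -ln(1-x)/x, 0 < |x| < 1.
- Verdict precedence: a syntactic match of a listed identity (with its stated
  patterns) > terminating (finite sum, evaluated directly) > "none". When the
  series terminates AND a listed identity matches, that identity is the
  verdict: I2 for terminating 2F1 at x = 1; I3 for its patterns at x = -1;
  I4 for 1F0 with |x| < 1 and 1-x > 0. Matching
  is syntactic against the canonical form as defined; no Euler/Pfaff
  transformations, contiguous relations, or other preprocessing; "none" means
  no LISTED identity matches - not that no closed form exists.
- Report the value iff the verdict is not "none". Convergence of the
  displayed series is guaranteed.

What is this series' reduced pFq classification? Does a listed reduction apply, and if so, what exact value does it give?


Canonical form: C = 3/10 times 1F0 with upper {-2/3}, lower {-}, x = -5/8. Verdict at x = -5/8: binomial (I4) matches (the 1F0 binomial series: exponent 2/3, x = -5/8). Its exact value is (3/10) * (13/8)^(2/3).

First insight: t_0 = 3/10 here, and the two k-th powers (C = 3/10, x = -5/8) combine into one argument.
Term ratio: r(k) = (-5/8) * (k-2/3) / [(k+1)] - rational in k. x = (-5/8); t_0 = 3/10; negate the roots.


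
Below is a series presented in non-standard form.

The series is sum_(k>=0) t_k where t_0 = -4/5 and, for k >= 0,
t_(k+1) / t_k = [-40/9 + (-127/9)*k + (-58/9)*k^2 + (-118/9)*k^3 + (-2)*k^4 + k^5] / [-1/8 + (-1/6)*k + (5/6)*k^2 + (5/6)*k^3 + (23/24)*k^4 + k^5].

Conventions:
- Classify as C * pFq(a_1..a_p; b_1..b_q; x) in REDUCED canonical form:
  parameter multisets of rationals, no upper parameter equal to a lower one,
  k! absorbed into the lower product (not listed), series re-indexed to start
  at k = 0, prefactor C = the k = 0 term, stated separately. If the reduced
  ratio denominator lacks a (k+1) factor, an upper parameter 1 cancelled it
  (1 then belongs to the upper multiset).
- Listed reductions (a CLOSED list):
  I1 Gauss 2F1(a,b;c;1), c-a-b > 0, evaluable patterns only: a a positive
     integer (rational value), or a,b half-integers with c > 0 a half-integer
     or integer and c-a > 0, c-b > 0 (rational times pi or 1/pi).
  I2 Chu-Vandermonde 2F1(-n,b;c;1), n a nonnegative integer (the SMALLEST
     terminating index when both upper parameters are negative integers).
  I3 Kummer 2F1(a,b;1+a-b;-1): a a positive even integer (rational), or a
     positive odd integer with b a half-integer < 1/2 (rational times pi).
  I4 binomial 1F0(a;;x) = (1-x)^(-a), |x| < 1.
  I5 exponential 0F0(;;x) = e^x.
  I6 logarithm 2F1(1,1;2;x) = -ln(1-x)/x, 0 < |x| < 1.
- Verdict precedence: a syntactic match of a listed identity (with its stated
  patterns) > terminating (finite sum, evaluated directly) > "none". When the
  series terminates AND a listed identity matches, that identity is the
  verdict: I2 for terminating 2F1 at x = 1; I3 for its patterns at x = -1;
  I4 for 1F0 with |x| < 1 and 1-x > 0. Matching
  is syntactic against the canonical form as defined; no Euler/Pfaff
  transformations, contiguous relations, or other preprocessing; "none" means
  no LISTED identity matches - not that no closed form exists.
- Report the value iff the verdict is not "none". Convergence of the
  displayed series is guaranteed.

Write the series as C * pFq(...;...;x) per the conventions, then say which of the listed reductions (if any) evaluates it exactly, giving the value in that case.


With C = -4/5: the canonical form is 2F1(-5, 8/3; -3/8; 1). Verdict: Chu-Vandermonde (I2) applies (terminating 2F1 at x = 1 with n = 5, b = 8/3, c = -3/8). Value: 47012/824499.

Key observation: from the first term -4/5: cancel k^2 + 1 from the displayed ratio first; then C = -4/5, x = 1.
Term ratio: r(k) = 1 * (k-5) (k+8/3) / [(k-3/8) (k+1)] - rational; roots negated = parameters, x = 1, C = -4/5.


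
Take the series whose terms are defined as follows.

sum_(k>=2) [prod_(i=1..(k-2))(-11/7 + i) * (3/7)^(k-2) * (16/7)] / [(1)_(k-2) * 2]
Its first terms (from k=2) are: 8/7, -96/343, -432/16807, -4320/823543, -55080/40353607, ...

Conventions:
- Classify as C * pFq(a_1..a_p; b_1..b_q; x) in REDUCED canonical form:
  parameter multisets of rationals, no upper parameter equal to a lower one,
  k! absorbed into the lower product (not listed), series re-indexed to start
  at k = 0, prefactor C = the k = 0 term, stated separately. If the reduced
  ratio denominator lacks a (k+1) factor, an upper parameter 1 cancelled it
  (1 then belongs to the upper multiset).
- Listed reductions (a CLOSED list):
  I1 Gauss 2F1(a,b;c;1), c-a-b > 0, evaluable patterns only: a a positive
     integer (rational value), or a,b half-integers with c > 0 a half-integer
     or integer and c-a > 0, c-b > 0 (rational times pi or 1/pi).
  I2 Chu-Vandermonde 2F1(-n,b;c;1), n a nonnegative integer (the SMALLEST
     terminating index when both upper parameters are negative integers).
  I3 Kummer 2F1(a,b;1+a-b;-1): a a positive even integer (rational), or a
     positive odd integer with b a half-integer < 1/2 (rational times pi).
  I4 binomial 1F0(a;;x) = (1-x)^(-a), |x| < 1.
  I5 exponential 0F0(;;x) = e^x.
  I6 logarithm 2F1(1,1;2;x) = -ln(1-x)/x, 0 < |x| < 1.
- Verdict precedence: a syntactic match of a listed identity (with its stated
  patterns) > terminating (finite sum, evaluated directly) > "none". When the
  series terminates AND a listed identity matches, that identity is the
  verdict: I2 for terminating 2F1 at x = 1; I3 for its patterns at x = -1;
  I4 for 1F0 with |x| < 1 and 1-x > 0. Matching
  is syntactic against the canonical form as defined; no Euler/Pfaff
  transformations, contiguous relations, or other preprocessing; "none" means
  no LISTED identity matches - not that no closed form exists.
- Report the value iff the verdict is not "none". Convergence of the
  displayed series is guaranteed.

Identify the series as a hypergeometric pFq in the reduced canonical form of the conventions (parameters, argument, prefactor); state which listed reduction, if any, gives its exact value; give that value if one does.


Key observation: from the first term 8/7: the constant factors (prefactor 8/7) combine into one prefactor.
Step ratio: r(k) = (3/7) * (k-4/7) / [(k+1)] - rational; roots negated = parameters, x = (3/7), C = 8/7.

At argument 3/7: a 1F0 with upper {-4/7}, lower {-}, scaled by C = 8/7. Verdict: binomial (I4) matches (the 1F0 binomial series: exponent 4/7, x = 3/7). Its exact value is (8/7) * (4/7)^(4/7).


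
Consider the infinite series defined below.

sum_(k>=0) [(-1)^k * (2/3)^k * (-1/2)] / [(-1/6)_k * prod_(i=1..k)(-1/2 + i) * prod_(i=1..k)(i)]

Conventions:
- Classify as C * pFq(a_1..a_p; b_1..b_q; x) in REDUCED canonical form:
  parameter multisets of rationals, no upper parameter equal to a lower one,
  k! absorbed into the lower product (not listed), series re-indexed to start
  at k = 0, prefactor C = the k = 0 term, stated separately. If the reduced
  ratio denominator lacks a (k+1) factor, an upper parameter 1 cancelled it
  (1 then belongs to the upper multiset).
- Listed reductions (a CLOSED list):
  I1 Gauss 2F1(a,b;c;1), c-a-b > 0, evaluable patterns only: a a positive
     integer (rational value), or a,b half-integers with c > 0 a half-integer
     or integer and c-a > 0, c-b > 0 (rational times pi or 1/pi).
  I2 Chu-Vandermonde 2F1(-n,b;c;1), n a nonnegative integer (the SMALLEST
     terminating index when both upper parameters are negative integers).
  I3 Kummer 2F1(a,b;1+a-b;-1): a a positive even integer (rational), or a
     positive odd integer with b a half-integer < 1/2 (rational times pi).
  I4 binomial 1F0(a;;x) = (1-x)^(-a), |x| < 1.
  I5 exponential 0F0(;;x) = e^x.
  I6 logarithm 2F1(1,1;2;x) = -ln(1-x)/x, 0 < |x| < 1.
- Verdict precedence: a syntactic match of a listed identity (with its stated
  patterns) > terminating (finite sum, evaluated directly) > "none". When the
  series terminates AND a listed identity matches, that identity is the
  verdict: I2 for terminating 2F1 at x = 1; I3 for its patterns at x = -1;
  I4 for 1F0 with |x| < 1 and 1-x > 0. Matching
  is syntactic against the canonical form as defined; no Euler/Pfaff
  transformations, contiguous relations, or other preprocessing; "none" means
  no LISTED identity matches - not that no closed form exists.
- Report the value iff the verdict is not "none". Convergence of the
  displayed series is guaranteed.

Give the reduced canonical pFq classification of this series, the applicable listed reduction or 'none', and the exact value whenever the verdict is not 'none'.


Reduced: x = -2/3, 0F2, upper = {-}, lower = {-1/6, 1/2}, C = -1/2. Verdict: none. No listed pattern accepts 0F2(-; -1/6, 1/2; -2/3).

The tell: with t_0 = -1/2, the (-1)^k factor (C = -1/2) folds into the argument's sign.
Term ratio: r(k) = (-2/3) * 1 / [(k-1/6) (k+1/2) (k+1)] - rational in k. x = (-2/3); t_0 = -1/2; negate the roots.


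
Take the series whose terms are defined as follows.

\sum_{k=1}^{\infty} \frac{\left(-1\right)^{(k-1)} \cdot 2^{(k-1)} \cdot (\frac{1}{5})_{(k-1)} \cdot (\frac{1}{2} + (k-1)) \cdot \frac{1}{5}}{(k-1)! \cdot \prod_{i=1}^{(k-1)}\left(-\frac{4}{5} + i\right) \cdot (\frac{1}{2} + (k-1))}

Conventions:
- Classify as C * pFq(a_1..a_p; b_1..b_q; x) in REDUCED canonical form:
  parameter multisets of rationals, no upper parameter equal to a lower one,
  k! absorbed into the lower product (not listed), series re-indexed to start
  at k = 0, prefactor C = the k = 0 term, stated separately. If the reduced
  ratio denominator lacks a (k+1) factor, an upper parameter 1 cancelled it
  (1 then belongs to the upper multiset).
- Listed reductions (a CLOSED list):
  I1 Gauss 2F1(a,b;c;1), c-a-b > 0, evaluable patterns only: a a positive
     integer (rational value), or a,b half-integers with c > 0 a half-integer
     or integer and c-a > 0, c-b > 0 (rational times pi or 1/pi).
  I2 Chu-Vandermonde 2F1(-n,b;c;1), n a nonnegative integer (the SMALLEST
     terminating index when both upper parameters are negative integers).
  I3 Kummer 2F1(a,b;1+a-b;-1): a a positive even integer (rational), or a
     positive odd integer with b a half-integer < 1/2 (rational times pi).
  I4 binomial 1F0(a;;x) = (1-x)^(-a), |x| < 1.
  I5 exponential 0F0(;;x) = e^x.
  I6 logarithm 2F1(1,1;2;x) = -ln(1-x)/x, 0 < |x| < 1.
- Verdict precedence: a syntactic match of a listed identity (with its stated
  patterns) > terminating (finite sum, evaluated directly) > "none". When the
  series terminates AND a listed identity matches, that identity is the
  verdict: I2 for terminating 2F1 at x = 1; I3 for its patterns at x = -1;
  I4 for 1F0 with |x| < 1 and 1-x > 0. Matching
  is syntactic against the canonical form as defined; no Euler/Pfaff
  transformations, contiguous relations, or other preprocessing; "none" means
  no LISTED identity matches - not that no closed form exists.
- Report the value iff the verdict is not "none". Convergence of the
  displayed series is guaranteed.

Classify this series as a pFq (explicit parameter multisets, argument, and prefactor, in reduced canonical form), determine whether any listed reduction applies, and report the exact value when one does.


With C = \frac{1}{5}: the canonical form is 0F0(-; -; -2). Verdict: this is exponential (I5) (the 0F0 exponential series at x = -2). Hence: \frac{1}{5} \cdot e^{-2}.

Key step: t_0 = \frac{1}{5} here, and the lower running product (prefactor 1/5) is a rising factorial.
Consecutive-term ratio: r(k) = -2 * 1 / [(k+1)] ; factor over Q: parameters, x = -2, and C = \frac{1}{5}.


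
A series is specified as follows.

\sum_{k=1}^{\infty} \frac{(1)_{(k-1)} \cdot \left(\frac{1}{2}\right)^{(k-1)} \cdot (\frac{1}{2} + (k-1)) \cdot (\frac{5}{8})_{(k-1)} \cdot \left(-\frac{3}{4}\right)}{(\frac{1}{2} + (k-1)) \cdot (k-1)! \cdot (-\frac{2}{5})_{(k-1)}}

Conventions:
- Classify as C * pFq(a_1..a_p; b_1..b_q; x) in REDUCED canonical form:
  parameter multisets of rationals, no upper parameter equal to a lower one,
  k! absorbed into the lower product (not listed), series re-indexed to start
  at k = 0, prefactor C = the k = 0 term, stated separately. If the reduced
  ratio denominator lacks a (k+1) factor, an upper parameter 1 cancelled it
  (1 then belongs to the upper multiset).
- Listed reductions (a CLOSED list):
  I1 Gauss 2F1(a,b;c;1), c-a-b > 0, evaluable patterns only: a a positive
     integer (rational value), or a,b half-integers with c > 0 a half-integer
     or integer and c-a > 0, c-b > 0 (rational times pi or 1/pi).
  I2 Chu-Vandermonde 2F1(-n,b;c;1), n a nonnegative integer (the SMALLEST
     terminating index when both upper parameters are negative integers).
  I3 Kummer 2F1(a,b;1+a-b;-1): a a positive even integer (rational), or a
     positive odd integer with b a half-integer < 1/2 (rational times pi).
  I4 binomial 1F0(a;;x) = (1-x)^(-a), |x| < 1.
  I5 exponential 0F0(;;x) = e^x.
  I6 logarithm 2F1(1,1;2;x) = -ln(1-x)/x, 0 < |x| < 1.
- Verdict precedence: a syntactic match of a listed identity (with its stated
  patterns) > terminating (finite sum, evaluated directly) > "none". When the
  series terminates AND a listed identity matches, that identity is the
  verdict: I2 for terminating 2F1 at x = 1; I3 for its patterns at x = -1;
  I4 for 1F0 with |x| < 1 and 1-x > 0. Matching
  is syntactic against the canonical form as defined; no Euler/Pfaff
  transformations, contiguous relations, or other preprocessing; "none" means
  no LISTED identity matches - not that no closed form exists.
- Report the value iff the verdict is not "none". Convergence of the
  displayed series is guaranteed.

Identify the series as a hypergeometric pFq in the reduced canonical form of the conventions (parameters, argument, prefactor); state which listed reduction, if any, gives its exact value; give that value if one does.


Reduced: x = \frac{1}{2}, 2F1, upper = {\frac{5}{8}, 1}, lower = {-\frac{2}{5}}, C = -\frac{3}{4}. Verdict: none - at argument \frac{1}{2} the multisets {\frac{5}{8}, 1} ; {-\frac{2}{5}} match no listed identity.

Key step: from the first term -\frac{3}{4}: the factor k + 1/2 cancels (top and bottom), leaving C = -3/4.
Consecutive-term ratio: r(k) = \frac{1}{2} * (k+\frac{5}{8}) (k+1) / [(k-\frac{2}{5}) (k+1)] ; factor over Q: parameters, x = \frac{1}{2}, and C = -\frac{3}{4}.


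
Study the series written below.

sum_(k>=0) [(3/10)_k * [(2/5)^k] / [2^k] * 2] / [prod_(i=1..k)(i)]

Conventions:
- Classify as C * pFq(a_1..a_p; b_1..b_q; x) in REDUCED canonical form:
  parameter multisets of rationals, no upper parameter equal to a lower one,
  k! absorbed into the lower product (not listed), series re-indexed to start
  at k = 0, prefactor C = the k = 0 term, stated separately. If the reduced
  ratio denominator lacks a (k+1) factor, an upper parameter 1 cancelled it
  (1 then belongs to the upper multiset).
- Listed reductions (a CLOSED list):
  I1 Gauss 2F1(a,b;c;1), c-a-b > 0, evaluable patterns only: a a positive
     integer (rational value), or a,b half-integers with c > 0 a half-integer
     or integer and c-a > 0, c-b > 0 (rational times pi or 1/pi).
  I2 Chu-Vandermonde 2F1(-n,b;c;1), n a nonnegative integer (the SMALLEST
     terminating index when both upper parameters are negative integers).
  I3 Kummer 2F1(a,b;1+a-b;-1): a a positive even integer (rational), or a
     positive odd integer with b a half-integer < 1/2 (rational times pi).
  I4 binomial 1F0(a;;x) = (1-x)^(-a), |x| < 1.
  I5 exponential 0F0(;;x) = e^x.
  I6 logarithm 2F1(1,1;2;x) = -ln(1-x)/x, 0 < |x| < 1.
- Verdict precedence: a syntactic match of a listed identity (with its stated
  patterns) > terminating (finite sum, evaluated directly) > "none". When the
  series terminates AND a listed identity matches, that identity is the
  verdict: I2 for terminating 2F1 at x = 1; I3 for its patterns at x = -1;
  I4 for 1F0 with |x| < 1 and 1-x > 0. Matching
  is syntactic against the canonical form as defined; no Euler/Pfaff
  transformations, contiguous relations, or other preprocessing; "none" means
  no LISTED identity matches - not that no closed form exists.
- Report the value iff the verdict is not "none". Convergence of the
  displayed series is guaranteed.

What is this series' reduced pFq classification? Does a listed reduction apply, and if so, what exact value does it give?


Classification (C = 2): 1F0 with upper {3/10}, lower {-}, argument x = 1/5. Verdict (x = 1/5): the I4 binomial reduction applies (the 1F0 binomial series: exponent -3/10, x = 1/5). Value: 2 * (4/5)^(-3/10).

Key step: t_0 being 2, the two k-th powers (prefactor 2) combine into one argument.
Term ratio: r(k) = (1/5) * (k+3/10) / [(k+1)] - rational in k, leading ratio (1/5); with t_0 = 2, classification follows.


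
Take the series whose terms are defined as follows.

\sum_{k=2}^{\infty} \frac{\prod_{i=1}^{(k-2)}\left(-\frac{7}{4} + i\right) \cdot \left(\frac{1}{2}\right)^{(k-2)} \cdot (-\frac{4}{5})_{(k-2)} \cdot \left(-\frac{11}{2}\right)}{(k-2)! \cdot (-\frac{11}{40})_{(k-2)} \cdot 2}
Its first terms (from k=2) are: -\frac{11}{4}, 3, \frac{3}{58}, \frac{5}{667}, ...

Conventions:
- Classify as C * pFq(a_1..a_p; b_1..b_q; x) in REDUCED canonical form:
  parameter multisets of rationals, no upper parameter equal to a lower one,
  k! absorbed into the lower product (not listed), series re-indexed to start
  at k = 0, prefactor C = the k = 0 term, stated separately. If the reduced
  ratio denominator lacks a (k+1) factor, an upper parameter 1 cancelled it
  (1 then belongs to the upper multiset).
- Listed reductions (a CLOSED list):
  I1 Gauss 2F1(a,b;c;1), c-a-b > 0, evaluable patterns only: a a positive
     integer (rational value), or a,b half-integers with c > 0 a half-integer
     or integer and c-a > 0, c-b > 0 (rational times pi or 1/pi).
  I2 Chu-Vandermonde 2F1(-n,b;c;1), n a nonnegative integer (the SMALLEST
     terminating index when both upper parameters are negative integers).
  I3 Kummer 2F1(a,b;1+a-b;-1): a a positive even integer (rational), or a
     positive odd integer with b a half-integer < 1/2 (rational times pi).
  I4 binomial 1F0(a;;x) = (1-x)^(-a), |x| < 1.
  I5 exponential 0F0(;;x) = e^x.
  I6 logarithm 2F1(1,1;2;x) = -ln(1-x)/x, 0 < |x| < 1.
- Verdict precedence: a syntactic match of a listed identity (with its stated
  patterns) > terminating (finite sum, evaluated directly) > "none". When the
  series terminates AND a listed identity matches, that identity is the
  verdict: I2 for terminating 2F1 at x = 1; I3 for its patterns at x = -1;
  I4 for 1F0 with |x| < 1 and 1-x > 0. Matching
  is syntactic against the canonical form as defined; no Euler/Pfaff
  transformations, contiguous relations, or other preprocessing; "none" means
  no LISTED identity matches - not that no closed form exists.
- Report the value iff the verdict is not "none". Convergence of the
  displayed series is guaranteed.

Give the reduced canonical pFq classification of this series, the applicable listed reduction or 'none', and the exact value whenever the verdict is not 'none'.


Prefactor -\frac{11}{4}, argument \frac{1}{2}: 2F1 with upper {-\frac{4}{5}, -\frac{3}{4}} over lower {-\frac{11}{40}}. Verdict: no listed reduction: x = \frac{1}{2} and upper {-\frac{4}{5}, -\frac{3}{4}} fail every I1-I6 pattern.

First insight: t_0 being -\frac{11}{4}, the constant factors (C = -11/4, x = 1/2) combine into one prefactor.
Step ratio: r(k) = \frac{1}{2} * (k-\frac{4}{5}) (k-\frac{3}{4}) / [(k-\frac{11}{40}) (k+1)] ; factor over Q: parameters, x = \frac{1}{2}, and C = -\frac{11}{4}.


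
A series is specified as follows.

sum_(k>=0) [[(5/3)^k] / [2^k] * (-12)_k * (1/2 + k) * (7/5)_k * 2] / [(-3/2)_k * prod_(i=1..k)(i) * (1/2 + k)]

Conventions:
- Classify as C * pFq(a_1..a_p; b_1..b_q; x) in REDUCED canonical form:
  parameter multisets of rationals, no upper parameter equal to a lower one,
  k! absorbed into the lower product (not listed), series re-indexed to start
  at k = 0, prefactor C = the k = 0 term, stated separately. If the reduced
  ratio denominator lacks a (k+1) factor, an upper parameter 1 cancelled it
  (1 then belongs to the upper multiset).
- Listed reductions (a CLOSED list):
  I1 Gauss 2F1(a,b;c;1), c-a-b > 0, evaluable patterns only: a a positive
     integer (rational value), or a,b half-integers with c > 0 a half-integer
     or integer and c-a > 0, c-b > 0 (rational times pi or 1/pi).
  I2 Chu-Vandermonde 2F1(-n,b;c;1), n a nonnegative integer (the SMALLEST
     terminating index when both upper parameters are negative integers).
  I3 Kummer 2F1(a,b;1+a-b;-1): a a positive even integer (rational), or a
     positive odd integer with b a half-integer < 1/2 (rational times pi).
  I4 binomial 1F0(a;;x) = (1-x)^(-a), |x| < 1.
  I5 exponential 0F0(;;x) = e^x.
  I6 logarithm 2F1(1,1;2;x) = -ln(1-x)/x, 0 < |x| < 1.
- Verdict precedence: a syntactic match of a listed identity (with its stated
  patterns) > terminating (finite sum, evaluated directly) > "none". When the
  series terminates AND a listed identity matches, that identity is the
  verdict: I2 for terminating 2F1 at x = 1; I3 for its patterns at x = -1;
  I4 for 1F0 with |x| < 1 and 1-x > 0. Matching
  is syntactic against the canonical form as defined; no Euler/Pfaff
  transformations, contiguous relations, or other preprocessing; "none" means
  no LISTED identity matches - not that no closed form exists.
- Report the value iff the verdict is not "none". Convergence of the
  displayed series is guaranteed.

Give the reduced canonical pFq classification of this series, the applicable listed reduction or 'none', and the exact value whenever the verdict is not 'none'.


Canonical form: C = 2 times 2F1 with upper {-12, 7/5}, lower {-3/2}, x = 5/6. Verdict: terminating - upper parameter -12 makes this a finite sum (last index 12), evaluated exactly. Hence: -9416954/57572775.

The tell: t_0 being 2, striking the common factor k + 1/2 reduces the term (C = 2).
Consecutive-term ratio: r(k) = (5/6) * (k-12) (k+7/5) / [(k-3/2) (k+1)] ; factor over Q: parameters, x = (5/6), and C = 2.


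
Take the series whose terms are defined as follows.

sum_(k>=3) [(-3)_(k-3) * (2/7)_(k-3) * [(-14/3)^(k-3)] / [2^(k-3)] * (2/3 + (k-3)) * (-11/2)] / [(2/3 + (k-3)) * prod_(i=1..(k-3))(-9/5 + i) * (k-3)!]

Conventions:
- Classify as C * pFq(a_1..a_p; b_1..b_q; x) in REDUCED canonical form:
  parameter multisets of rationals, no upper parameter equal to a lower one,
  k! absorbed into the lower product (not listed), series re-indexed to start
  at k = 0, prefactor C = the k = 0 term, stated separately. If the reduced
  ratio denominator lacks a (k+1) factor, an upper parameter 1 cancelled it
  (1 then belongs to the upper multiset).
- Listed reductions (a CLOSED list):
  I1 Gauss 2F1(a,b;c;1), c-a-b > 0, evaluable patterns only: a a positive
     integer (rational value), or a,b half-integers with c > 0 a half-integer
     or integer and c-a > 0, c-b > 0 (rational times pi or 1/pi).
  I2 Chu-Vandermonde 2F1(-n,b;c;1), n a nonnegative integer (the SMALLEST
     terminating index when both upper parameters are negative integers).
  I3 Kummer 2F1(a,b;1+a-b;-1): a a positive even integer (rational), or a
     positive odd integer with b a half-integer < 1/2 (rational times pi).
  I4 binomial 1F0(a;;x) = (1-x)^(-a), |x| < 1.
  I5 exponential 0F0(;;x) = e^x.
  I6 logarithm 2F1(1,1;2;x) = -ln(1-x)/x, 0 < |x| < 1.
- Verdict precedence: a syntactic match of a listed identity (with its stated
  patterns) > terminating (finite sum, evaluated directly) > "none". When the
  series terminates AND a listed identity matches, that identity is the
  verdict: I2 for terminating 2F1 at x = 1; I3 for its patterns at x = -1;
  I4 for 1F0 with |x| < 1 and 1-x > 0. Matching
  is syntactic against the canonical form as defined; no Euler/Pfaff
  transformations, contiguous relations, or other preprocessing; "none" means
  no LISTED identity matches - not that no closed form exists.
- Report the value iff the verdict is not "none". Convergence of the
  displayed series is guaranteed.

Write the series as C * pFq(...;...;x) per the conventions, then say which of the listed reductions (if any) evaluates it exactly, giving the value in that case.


This is -11/2 * 2F1(-3, 2/7; -4/5; -7/3) in reduced canonical form. Verdict: terminating - upper -3 stops the sum at k = 3; the 4 terms are added exactly. Sum: 9361/18.

Structural cue: x = (-7/3) and k + 2/3 divides numerator and denominator alike; prefactor -11/2 after cancelling.
Ratio: r(k) = (-7/3) * (k-3) (k+2/7) / [(k-4/5) (k+1)] - rational; roots negated = parameters, x = (-7/3), C = -11/2.


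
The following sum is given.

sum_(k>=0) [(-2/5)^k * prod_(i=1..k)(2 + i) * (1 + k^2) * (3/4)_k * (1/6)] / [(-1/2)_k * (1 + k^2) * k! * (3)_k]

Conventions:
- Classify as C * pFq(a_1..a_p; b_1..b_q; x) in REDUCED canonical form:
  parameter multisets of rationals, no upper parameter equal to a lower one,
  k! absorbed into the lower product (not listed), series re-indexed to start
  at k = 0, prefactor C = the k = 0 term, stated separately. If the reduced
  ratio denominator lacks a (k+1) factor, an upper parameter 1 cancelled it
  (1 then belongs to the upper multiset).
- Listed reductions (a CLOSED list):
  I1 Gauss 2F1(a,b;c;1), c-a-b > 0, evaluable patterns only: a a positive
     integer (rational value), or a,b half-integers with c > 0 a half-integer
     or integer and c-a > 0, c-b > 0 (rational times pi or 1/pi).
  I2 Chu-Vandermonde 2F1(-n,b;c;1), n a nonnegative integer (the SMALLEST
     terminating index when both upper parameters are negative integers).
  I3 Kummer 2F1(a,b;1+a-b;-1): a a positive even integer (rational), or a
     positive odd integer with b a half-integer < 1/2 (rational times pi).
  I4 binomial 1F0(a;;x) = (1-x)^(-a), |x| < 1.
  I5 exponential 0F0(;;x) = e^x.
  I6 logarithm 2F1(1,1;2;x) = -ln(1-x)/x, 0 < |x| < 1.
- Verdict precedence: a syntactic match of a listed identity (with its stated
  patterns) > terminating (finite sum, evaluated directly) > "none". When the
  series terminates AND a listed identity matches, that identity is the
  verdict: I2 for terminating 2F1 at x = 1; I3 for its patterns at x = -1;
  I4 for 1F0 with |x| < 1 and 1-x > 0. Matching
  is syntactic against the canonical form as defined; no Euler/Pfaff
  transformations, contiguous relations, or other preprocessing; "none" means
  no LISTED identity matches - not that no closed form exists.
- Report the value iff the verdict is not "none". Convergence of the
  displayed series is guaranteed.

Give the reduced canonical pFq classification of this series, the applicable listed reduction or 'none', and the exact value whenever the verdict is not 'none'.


Key observation: x = (-2/5) and the running product (C = 1/6) telescopes to a rising factorial.
Step ratio: r(k) = (-2/5) * (k+3/4) / [(k-1/2) (k+1)] ; factor over Q: parameters, x = (-2/5), and C = 1/6.

x = -2/5 here; the reduced form reads 1F1, upper {3/4}, lower {-1/2}, C = 1/6. Verdict: none. A 1F1 with upper {3/4} fits none of I1-I6 at x = -2/5; the sum runs forever.


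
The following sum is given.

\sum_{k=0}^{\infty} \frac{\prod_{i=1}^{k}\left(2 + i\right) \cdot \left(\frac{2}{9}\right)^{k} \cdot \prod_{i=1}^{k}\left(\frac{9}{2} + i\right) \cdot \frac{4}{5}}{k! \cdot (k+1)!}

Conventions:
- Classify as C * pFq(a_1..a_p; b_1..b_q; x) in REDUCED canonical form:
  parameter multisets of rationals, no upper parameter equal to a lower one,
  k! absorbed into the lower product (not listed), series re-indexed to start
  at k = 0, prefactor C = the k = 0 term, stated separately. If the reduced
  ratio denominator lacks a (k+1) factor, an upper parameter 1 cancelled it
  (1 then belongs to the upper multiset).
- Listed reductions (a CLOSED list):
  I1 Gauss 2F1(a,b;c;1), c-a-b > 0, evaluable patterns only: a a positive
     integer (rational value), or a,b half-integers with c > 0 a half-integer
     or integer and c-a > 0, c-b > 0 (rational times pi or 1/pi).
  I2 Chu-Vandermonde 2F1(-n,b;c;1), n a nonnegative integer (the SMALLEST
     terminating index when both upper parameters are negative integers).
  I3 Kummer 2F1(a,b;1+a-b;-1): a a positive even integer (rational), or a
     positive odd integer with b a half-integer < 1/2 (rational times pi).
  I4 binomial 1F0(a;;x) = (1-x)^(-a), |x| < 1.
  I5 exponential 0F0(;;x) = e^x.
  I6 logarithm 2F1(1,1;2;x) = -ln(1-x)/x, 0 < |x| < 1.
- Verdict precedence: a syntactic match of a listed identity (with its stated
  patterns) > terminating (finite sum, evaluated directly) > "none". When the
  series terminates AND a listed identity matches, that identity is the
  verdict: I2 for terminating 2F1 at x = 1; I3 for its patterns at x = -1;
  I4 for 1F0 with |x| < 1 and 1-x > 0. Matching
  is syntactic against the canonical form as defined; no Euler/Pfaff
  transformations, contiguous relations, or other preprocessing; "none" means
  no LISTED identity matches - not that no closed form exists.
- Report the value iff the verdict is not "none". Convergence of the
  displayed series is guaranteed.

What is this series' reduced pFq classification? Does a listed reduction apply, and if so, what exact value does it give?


With C = \frac{4}{5}: the canonical form is 2F1(3, \frac{11}{2}; 2; \frac{2}{9}). Verdict: none. Every listed pattern misses the 2F1 form at \frac{2}{9}, upper {3, \frac{11}{2}}.

The tell: from the first term \frac{4}{5}: the running product (prefactor 4/5) telescopes to a rising factorial.
Ratio: r(k) = \frac{2}{9} * (k+3) (k+\frac{11}{2}) / [(k+2) (k+1)] - rational in k. x = \frac{2}{9}; t_0 = \frac{4}{5}; negate the roots.
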